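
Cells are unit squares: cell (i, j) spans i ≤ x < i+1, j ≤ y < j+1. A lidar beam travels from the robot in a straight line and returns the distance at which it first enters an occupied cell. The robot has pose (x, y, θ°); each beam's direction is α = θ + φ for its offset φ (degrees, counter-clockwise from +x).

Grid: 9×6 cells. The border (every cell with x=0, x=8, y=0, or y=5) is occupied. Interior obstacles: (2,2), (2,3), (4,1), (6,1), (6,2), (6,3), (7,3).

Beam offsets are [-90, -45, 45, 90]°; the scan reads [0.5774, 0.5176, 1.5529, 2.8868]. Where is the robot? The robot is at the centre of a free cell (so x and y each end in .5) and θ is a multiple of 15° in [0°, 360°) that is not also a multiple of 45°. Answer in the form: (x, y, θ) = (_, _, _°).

The pose lattice has 21·16 = 336 candidates. Test each by forward raycasting.
  (3.5, 3.5, 60°): beam 1 = 2.8868 ≠ 0.5774 ✗
  (7.5, 2.5, 165°): beam 1 = 0.5176 ≠ 0.5774 ✗
  (7.5, 2.5, 15°): beam 1 = 1.5529 ≠ 0.5774 ✗
  (1.5, 2.5, 210°): beam 1 = 1.0000 ≠ 0.5774 ✗
  …
  (4.5, 2.5, 330°): r_1=0.5774, r_2=0.5176, r_3=1.5529, r_4=2.8868 — all match ✓
No second candidate reproduces the full scan.

(x, y, θ) = (4.5, 2.5, 330°)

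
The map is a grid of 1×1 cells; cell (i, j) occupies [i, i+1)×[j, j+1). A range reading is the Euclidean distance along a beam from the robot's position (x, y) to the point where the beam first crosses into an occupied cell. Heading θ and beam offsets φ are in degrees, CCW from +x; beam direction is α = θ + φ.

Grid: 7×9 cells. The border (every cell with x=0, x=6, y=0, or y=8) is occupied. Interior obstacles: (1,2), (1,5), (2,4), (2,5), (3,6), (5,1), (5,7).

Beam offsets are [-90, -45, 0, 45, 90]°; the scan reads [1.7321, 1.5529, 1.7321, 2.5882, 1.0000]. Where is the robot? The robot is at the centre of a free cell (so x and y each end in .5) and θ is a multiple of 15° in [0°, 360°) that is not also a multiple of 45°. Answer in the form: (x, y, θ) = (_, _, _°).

Enumerate (i+0.5, j+0.5, θ) over the 28 free cells and 16 admissible headings. For each, cast all 5 beams and compare to the given ranges.
  (3.5, 3.5, 210°): beam 1 = 1.0000 ≠ 1.7321 ✗
  (2.5, 2.5, 255°): beam 1 = 0.5176 ≠ 1.7321 ✗
  (2.5, 1.5, 345°): beam 1 = 0.5176 ≠ 1.7321 ✗
  (5.5, 6.5, 15°): beam 1 = 1.9319 ≠ 1.7321 ✗
  (4.5, 5.5, 165°): beam 1 = 1.9319 ≠ 1.7321 ✗
  …
  (4.5, 5.5, 60°): r_1=1.7321, r_2=1.5529, r_3=1.7321, r_4=2.5882, r_5=1.0000 — all match ✓
No second candidate reproduces the full scan.

(x, y, θ) = (4.5, 5.5, 60°)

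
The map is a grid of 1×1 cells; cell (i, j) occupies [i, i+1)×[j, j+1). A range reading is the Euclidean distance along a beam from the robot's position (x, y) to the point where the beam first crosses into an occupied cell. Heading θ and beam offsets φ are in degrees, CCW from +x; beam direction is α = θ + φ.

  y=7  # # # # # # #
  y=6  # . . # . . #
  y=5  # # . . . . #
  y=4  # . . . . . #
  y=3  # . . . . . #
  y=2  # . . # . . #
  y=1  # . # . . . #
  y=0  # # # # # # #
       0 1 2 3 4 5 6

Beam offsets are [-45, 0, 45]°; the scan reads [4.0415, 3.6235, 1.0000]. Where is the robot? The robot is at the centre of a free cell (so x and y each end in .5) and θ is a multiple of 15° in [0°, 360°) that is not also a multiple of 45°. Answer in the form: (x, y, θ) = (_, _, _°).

(x, y, θ) = (2.5, 5.5, 15°)

Candidates: 26 free-cell centres × 16 headings = 416 poses. Raycast each; keep the one whose scan matches to 4 dp.
  (5.5, 3.5, 15°): beam 1 = 0.5774 ≠ 4.0415 ✗
  (1.5, 1.5, 105°): beam 1 = 6.3509 ≠ 4.0415 ✗
  (2.5, 3.5, 240°): beam 1 = 1.5529 ≠ 4.0415 ✗
  (4.5, 1.5, 30°): beam 1 = 1.5529 ≠ 4.0415 ✗
  …
  (2.5, 5.5, 15°): r_1=4.0415, r_2=3.6235, r_3=1.0000 — all match ✓
Unique over the lattice → pose = (2.5, 5.5, 15°).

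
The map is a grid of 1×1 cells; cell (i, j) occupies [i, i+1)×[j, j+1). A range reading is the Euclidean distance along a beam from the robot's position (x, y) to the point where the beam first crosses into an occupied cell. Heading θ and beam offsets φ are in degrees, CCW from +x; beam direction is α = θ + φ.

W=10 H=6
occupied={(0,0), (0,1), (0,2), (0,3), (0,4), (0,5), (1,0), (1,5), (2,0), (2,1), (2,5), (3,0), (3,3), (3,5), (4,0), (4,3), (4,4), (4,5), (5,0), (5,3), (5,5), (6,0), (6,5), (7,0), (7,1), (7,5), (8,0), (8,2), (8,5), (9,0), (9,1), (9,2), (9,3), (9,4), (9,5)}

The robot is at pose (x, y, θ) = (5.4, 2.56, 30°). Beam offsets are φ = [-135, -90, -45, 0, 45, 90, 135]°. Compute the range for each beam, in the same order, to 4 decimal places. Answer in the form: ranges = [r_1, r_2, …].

ranges = [1.6150, 1.8013, 2.1637, 4.1569, 0.4555, 0.5081, 1.7000]

beam 1: φ=-135°, α=255°
  dir = (cos 255°, sin 255°) = (-0.2588, -0.9659); from cell (5,2)
  next x-line at t=1.5455, next y-line at t=0.5798; Δt_x=3.8637, Δt_y=1.0353
    y: enter (5,1) at t=0.5798
    x: enter (4,1) at t=1.5455
    y: enter (4,0) at t=1.6150 ← occupied
  → r_1 = 1.6150
beam 2: φ=-90°, α=300°
  dir = (cos 300°, sin 300°) = (0.5000, -0.8660); from cell (5,2)
  next x-line at t=1.2000, next y-line at t=0.6466; Δt_x=2.0000, Δt_y=1.1547
    y: enter (5,1) at t=0.6466
    x: enter (6,1) at t=1.2000
    y: enter (6,0) at t=1.8013 ← occupied
  → r_2 = 1.8013
beam 3: φ=-45°, α=345°
  dir = (cos 345°, sin 345°) = (0.9659, -0.2588); from cell (5,2)
  next x-line at t=0.6212, next y-line at t=2.1637; Δt_x=1.0353, Δt_y=3.8637
    x: enter (6,2) at t=0.6212
    x: enter (7,2) at t=1.6564
    y: enter (7,1) at t=2.1637 ← occupied
  → r_3 = 2.1637
beam 4: φ=0°, α=30°
  dir = (cos 30°, sin 30°) = (0.8660, 0.5000); from cell (5,2)
  next x-line at t=0.6928, next y-line at t=0.8800; Δt_x=1.1547, Δt_y=2.0000
    x: enter (6,2) at t=0.6928
    y: enter (6,3) at t=0.8800
    x: enter (7,3) at t=1.8475
    y: enter (7,4) at t=2.8800
    x: enter (8,4) at t=3.0022
    x: enter (9,4) at t=4.1569 ← occupied
  → r_4 = 4.1569
beam 5: φ=45°, α=75°
  dir = (cos 75°, sin 75°) = (0.2588, 0.9659); from cell (5,2)
  next x-line at t=2.3182, next y-line at t=0.4555; Δt_x=3.8637, Δt_y=1.0353
    y: enter (5,3) at t=0.4555 ← occupied
  → r_5 = 0.4555
beam 6: φ=90°, α=120°
  dir = (cos 120°, sin 120°) = (-0.5000, 0.8660); from cell (5,2)
  next x-line at t=0.8000, next y-line at t=0.5081; Δt_x=2.0000, Δt_y=1.1547
    y: enter (5,3) at t=0.5081 ← occupied
  → r_6 = 0.5081
beam 7: φ=135°, α=165°
  dir = (cos 165°, sin 165°) = (-0.9659, 0.2588); from cell (5,2)
  next x-line at t=0.4141, next y-line at t=1.7000; Δt_x=1.0353, Δt_y=3.8637
    x: enter (4,2) at t=0.4141
    x: enter (3,2) at t=1.4494
    y: enter (3,3) at t=1.7000 ← occupied
  → r_7 = 1.7000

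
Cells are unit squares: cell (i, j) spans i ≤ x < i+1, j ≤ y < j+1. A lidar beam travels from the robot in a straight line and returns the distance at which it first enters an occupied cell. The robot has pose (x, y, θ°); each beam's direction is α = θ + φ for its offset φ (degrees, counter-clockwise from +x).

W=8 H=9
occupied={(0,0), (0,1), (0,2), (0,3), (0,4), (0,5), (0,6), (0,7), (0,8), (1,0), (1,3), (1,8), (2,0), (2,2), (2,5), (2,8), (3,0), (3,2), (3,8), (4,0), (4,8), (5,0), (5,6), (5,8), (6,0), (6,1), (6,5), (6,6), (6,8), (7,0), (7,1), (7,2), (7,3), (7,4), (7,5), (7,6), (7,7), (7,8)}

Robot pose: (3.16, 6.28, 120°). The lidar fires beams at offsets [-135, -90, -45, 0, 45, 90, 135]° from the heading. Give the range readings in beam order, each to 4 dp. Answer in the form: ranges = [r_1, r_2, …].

beam 1: φ=-135°, α=345°
  d=(0.9659,-0.2588)  start (3,6)  tX=0.8696 tY=1.0818  stride 1/|dx|=1.0353 1/|dy|=3.8637
    cross x-line → (4,6), t=0.8696
    cross y-line → (4,5), t=1.0818
    cross x-line → (5,5), t=1.9049
    cross x-line → (6,5), t=2.9402 (wall)
  → r_1 = 2.9402
beam 2: φ=-90°, α=30°
  d=(0.8660,0.5000)  start (3,6)  tX=0.9699 tY=1.4400  stride 1/|dx|=1.1547 1/|dy|=2.0000
    cross x-line → (4,6), t=0.9699
    cross y-line → (4,7), t=1.4400
    cross x-line → (5,7), t=2.1246
    cross x-line → (6,7), t=3.2793
    cross y-line → (6,8), t=3.4400 (wall)
  → r_2 = 3.4400
beam 3: φ=-45°, α=75°
  d=(0.2588,0.9659)  start (3,6)  tX=3.2455 tY=0.7454  stride 1/|dx|=3.8637 1/|dy|=1.0353
    cross y-line → (3,7), t=0.7454
    cross y-line → (3,8), t=1.7807 (wall)
  → r_3 = 1.7807
beam 4: φ=0°, α=120°
  d=(-0.5000,0.8660)  start (3,6)  tX=0.3200 tY=0.8314  stride 1/|dx|=2.0000 1/|dy|=1.1547
    cross x-line → (2,6), t=0.3200
    cross y-line → (2,7), t=0.8314
    cross y-line → (2,8), t=1.9861 (wall)
  → r_4 = 1.9861
beam 5: φ=45°, α=165°
  d=(-0.9659,0.2588)  start (3,6)  tX=0.1656 tY=2.7819  stride 1/|dx|=1.0353 1/|dy|=3.8637
    cross x-line → (2,6), t=0.1656
    cross x-line → (1,6), t=1.2009
    cross x-line → (0,6), t=2.2362 (wall)
  → r_5 = 2.2362
beam 6: φ=90°, α=210°
  d=(-0.8660,-0.5000)  start (3,6)  tX=0.1848 tY=0.5600  stride 1/|dx|=1.1547 1/|dy|=2.0000
    cross x-line → (2,6), t=0.1848
    cross y-line → (2,5), t=0.5600 (wall)
  → r_6 = 0.5600
beam 7: φ=135°, α=255°
  d=(-0.2588,-0.9659)  start (3,6)  tX=0.6182 tY=0.2899  stride 1/|dx|=3.8637 1/|dy|=1.0353
    cross y-line → (3,5), t=0.2899
    cross x-line → (2,5), t=0.6182 (wall)
  → r_7 = 0.6182

ranges = [2.9402, 3.4400, 1.7807, 1.9861, 2.2362, 0.5600, 0.6182]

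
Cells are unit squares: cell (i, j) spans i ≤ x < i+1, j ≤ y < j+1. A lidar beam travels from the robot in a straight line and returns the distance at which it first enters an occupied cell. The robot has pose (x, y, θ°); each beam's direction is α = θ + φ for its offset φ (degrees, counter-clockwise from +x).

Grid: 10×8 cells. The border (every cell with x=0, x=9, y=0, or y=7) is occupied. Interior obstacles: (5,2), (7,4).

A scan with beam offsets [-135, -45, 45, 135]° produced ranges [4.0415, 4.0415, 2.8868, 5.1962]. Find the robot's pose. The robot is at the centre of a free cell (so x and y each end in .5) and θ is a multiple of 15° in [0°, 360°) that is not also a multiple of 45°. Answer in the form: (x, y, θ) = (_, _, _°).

(x, y, θ) = (5.5, 4.5, 75°)

Candidates: 46 free-cell centres × 16 headings = 736 poses. Raycast each; keep the one whose scan matches to 4 dp.
  (4.5, 1.5, 165°): beam 1 = 1.0000 ≠ 4.0415 ✗
  (5.5, 1.5, 240°): beam 1 = 0.5176 ≠ 4.0415 ✗
  (1.5, 4.5, 75°): beam 2 = 5.0000 ≠ 4.0415 ✗
  …
  (5.5, 4.5, 75°): r_1=4.0415, r_2=4.0415, r_3=2.8868, r_4=5.1962 — all match ✓
Unique over the lattice → pose = (5.5, 4.5, 75°).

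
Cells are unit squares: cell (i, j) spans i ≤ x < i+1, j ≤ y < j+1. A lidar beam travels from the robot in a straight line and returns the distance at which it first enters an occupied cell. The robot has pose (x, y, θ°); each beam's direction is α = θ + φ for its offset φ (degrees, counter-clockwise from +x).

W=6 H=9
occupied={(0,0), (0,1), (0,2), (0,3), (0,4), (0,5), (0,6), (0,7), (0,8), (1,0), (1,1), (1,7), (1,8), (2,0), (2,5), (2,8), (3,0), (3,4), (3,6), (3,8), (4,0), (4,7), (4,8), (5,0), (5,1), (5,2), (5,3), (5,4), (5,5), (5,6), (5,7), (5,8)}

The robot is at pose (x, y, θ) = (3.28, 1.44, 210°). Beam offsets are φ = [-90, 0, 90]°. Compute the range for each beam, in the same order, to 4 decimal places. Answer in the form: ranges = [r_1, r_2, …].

ranges = [4.5600, 0.8800, 0.5081]

beam 1: φ=-90°, α=120°
  direction (-0.5000, 0.8660); cell (3,1); t to first gridline: x 0.5600, y 0.6466 (then +2.0000 / +1.1547)
    (2,1) via x @ 0.5600
    (2,2) via y @ 0.6466
    (2,3) via y @ 1.8013
    (1,3) via x @ 2.5600
    (1,4) via y @ 2.9560
    (1,5) via y @ 4.1107
    (0,5) via x @ 4.5600  # hit
  → r_1 = 4.5600
beam 2: φ=0°, α=210°
  direction (-0.8660, -0.5000); cell (3,1); t to first gridline: x 0.3233, y 0.8800 (then +1.1547 / +2.0000)
    (2,1) via x @ 0.3233
    (2,0) via y @ 0.8800  # hit
  → r_2 = 0.8800
beam 3: φ=90°, α=300°
  direction (0.5000, -0.8660); cell (3,1); t to first gridline: x 1.4400, y 0.5081 (then +2.0000 / +1.1547)
    (3,0) via y @ 0.5081  # hit
  → r_3 = 0.5081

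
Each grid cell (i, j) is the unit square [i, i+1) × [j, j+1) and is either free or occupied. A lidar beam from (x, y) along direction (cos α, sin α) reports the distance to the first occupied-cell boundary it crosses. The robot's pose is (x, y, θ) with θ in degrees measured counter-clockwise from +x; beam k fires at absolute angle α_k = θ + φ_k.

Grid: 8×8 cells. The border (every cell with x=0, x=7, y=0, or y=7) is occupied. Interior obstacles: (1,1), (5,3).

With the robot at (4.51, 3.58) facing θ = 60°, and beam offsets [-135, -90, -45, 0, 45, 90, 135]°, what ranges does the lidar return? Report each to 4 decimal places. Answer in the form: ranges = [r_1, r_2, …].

beam 1: φ=-135°, α=285°
  d=(0.2588,-0.9659)  start (4,3)  tX=1.8932 tY=0.6005  stride 1/|dx|=3.8637 1/|dy|=1.0353
    cross y-line → (4,2), t=0.6005
    cross y-line → (4,1), t=1.6357
    cross x-line → (5,1), t=1.8932
    cross y-line → (5,0), t=2.6710 (wall)
  → r_1 = 2.6710
beam 2: φ=-90°, α=330°
  d=(0.8660,-0.5000)  start (4,3)  tX=0.5658 tY=1.1600  stride 1/|dx|=1.1547 1/|dy|=2.0000
    cross x-line → (5,3), t=0.5658 (wall)
  → r_2 = 0.5658
beam 3: φ=-45°, α=15°
  d=(0.9659,0.2588)  start (4,3)  tX=0.5073 tY=1.6228  stride 1/|dx|=1.0353 1/|dy|=3.8637
    cross x-line → (5,3), t=0.5073 (wall)
  → r_3 = 0.5073
beam 4: φ=0°, α=60°
  d=(0.5000,0.8660)  start (4,3)  tX=0.9800 tY=0.4850  stride 1/|dx|=2.0000 1/|dy|=1.1547
    cross y-line → (4,4), t=0.4850
    cross x-line → (5,4), t=0.9800
    cross y-line → (5,5), t=1.6397
    cross y-line → (5,6), t=2.7944
    cross x-line → (6,6), t=2.9800
    cross y-line → (6,7), t=3.9491 (wall)
  → r_4 = 3.9491
beam 5: φ=45°, α=105°
  d=(-0.2588,0.9659)  start (4,3)  tX=1.9705 tY=0.4348  stride 1/|dx|=3.8637 1/|dy|=1.0353
    cross y-line → (4,4), t=0.4348
    cross y-line → (4,5), t=1.4701
    cross x-line → (3,5), t=1.9705
    cross y-line → (3,6), t=2.5054
    cross y-line → (3,7), t=3.5406 (wall)
  → r_5 = 3.5406
beam 6: φ=90°, α=150°
  d=(-0.8660,0.5000)  start (4,3)  tX=0.5889 tY=0.8400  stride 1/|dx|=1.1547 1/|dy|=2.0000
    cross x-line → (3,3), t=0.5889
    cross y-line → (3,4), t=0.8400
    cross x-line → (2,4), t=1.7436
    cross y-line → (2,5), t=2.8400
    cross x-line → (1,5), t=2.8983
    cross x-line → (0,5), t=4.0530 (wall)
  → r_6 = 4.0530
beam 7: φ=135°, α=195°
  d=(-0.9659,-0.2588)  start (4,3)  tX=0.5280 tY=2.2409  stride 1/|dx|=1.0353 1/|dy|=3.8637
    cross x-line → (3,3), t=0.5280
    cross x-line → (2,3), t=1.5633
    cross y-line → (2,2), t=2.2409
    cross x-line → (1,2), t=2.5985
    cross x-line → (0,2), t=3.6338 (wall)
  → r_7 = 3.6338

ranges = [2.6710, 0.5658, 0.5073, 3.9491, 3.5406, 4.0530, 3.6338]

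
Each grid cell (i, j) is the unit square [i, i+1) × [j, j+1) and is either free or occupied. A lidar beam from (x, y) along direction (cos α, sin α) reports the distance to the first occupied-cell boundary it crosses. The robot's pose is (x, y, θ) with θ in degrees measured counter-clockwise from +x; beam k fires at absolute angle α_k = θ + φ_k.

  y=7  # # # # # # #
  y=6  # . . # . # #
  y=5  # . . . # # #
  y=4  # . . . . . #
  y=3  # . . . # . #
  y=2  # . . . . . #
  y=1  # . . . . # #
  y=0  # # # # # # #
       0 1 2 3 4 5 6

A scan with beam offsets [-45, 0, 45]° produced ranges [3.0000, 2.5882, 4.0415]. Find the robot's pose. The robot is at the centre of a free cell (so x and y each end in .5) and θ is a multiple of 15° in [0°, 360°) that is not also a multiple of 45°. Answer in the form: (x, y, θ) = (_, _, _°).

(x, y, θ) = (1.5, 2.5, 15°)

The pose lattice has 24·16 = 384 candidates. Test each by forward raycasting.
  (2.5, 4.5, 285°): beam 2 = 3.6235 ≠ 2.5882 ✗
  (3.5, 5.5, 255°): beam 1 = 2.8868 ≠ 3.0000 ✗
  (5.5, 3.5, 210°): beam 1 = 0.5176 ≠ 3.0000 ✗
  …
  (1.5, 2.5, 15°): r_1=3.0000, r_2=2.5882, r_3=4.0415 — all match ✓
Only this pose fits every beam.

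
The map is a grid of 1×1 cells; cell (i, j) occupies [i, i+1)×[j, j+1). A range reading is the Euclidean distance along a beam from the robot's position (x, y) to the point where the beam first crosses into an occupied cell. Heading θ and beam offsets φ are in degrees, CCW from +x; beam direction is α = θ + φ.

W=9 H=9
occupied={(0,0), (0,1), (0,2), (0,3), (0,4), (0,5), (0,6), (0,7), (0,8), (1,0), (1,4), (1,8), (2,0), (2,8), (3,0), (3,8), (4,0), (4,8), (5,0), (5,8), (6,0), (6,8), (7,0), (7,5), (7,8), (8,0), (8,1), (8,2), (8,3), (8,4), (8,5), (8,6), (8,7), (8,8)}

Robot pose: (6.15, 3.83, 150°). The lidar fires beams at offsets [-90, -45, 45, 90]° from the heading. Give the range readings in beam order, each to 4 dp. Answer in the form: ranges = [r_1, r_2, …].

ranges = [1.7000, 4.3171, 5.3317, 3.2678]

beam 1: φ=-90°, α=60°
  direction (0.5000, 0.8660); cell (6,3); t to first gridline: x 1.7000, y 0.1963 (then +2.0000 / +1.1547)
    (6,4) via y @ 0.1963
    (6,5) via y @ 1.3510
    (7,5) via x @ 1.7000  # hit
  → r_1 = 1.7000
beam 2: φ=-45°, α=105°
  direction (-0.2588, 0.9659); cell (6,3); t to first gridline: x 0.5796, y 0.1760 (then +3.8637 / +1.0353)
    (6,4) via y @ 0.1760
    (5,4) via x @ 0.5796
    (5,5) via y @ 1.2113
    (5,6) via y @ 2.2465
    (5,7) via y @ 3.2818
    (5,8) via y @ 4.3171  # hit
  → r_2 = 4.3171
beam 3: φ=45°, α=195°
  direction (-0.9659, -0.2588); cell (6,3); t to first gridline: x 0.1553, y 3.2069 (then +1.0353 / +3.8637)
    (5,3) via x @ 0.1553
    (4,3) via x @ 1.1906
    (3,3) via x @ 2.2258
    (3,2) via y @ 3.2069
    (2,2) via x @ 3.2611
    (1,2) via x @ 4.2964
    (0,2) via x @ 5.3317  # hit
  → r_3 = 5.3317
beam 4: φ=90°, α=240°
  direction (-0.5000, -0.8660); cell (6,3); t to first gridline: x 0.3000, y 0.9584 (then +2.0000 / +1.1547)
    (5,3) via x @ 0.3000
    (5,2) via y @ 0.9584
    (5,1) via y @ 2.1131
    (4,1) via x @ 2.3000
    (4,0) via y @ 3.2678  # hit
  → r_4 = 3.2678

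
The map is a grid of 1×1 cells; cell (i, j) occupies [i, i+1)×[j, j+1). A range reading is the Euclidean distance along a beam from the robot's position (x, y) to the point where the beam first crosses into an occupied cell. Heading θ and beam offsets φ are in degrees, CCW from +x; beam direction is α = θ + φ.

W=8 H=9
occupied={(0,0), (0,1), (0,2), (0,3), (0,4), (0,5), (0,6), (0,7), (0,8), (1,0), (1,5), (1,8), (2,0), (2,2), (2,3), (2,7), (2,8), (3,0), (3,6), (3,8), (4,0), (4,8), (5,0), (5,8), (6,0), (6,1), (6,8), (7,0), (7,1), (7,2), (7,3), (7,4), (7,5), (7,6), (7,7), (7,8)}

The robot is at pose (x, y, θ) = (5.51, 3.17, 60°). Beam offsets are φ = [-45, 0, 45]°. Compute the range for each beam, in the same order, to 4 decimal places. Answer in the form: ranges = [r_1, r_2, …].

ranges = [1.5426, 2.9800, 5.0004]

beam 1: φ=-45°, α=15°
  dir = (cos 15°, sin 15°) = (0.9659, 0.2588); from cell (5,3)
  next x-line at t=0.5073, next y-line at t=3.2069; Δt_x=1.0353, Δt_y=3.8637
    x: enter (6,3) at t=0.5073
    x: enter (7,3) at t=1.5426 ← occupied
  → r_1 = 1.5426
beam 2: φ=0°, α=60°
  dir = (cos 60°, sin 60°) = (0.5000, 0.8660); from cell (5,3)
  next x-line at t=0.9800, next y-line at t=0.9584; Δt_x=2.0000, Δt_y=1.1547
    y: enter (5,4) at t=0.9584
    x: enter (6,4) at t=0.9800
    y: enter (6,5) at t=2.1131
    x: enter (7,5) at t=2.9800 ← occupied
  → r_2 = 2.9800
beam 3: φ=45°, α=105°
  dir = (cos 105°, sin 105°) = (-0.2588, 0.9659); from cell (5,3)
  next x-line at t=1.9705, next y-line at t=0.8593; Δt_x=3.8637, Δt_y=1.0353
    y: enter (5,4) at t=0.8593
    y: enter (5,5) at t=1.8946
    x: enter (4,5) at t=1.9705
    y: enter (4,6) at t=2.9298
    y: enter (4,7) at t=3.9651
    y: enter (4,8) at t=5.0004 ← occupied
  → r_3 = 5.0004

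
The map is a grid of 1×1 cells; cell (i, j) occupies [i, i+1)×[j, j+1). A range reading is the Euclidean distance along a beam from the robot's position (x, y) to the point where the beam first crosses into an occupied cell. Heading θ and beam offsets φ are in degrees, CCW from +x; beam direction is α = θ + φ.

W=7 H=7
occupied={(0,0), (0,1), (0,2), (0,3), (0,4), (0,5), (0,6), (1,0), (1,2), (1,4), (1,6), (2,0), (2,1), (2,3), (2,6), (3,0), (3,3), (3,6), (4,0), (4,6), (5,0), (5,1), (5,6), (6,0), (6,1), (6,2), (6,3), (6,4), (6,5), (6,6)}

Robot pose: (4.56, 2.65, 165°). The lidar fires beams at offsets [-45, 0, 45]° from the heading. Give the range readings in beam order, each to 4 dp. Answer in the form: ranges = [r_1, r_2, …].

ranges = [1.1200, 1.3523, 1.8013]

beam 1: φ=-45°, α=120°
  d=(-0.5000,0.8660)  start (4,2)  tX=1.1200 tY=0.4041  stride 1/|dx|=2.0000 1/|dy|=1.1547
    cross y-line → (4,3), t=0.4041
    cross x-line → (3,3), t=1.1200 (wall)
  → r_1 = 1.1200
beam 2: φ=0°, α=165°
  d=(-0.9659,0.2588)  start (4,2)  tX=0.5798 tY=1.3523  stride 1/|dx|=1.0353 1/|dy|=3.8637
    cross x-line → (3,2), t=0.5798
    cross y-line → (3,3), t=1.3523 (wall)
  → r_2 = 1.3523
beam 3: φ=45°, α=210°
  d=(-0.8660,-0.5000)  start (4,2)  tX=0.6466 tY=1.3000  stride 1/|dx|=1.1547 1/|dy|=2.0000
    cross x-line → (3,2), t=0.6466
    cross y-line → (3,1), t=1.3000
    cross x-line → (2,1), t=1.8013 (wall)
  → r_3 = 1.8013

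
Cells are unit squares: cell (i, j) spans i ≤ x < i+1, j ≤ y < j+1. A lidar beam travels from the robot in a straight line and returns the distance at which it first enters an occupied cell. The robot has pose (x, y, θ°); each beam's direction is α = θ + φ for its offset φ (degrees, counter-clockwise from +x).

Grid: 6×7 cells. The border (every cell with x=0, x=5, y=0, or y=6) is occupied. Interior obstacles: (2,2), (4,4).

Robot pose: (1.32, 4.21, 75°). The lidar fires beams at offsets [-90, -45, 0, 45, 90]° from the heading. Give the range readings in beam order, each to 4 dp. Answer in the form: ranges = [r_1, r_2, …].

ranges = [3.8098, 3.5800, 1.8531, 0.6400, 0.3313]

beam 1: φ=-90°, α=345°
  d=(0.9659,-0.2588)  start (1,4)  tX=0.7040 tY=0.8114  stride 1/|dx|=1.0353 1/|dy|=3.8637
    cross x-line → (2,4), t=0.7040
    cross y-line → (2,3), t=0.8114
    cross x-line → (3,3), t=1.7393
    cross x-line → (4,3), t=2.7745
    cross x-line → (5,3), t=3.8098 (wall)
  → r_1 = 3.8098
beam 2: φ=-45°, α=30°
  d=(0.8660,0.5000)  start (1,4)  tX=0.7852 tY=1.5800  stride 1/|dx|=1.1547 1/|dy|=2.0000
    cross x-line → (2,4), t=0.7852
    cross y-line → (2,5), t=1.5800
    cross x-line → (3,5), t=1.9399
    cross x-line → (4,5), t=3.0946
    cross y-line → (4,6), t=3.5800 (wall)
  → r_2 = 3.5800
beam 3: φ=0°, α=75°
  d=(0.2588,0.9659)  start (1,4)  tX=2.6273 tY=0.8179  stride 1/|dx|=3.8637 1/|dy|=1.0353
    cross y-line → (1,5), t=0.8179
    cross y-line → (1,6), t=1.8531 (wall)
  → r_3 = 1.8531
beam 4: φ=45°, α=120°
  d=(-0.5000,0.8660)  start (1,4)  tX=0.6400 tY=0.9122  stride 1/|dx|=2.0000 1/|dy|=1.1547
    cross x-line → (0,4), t=0.6400 (wall)
  → r_4 = 0.6400
beam 5: φ=90°, α=165°
  d=(-0.9659,0.2588)  start (1,4)  tX=0.3313 tY=3.0523  stride 1/|dx|=1.0353 1/|dy|=3.8637
    cross x-line → (0,4), t=0.3313 (wall)
  → r_5 = 0.3313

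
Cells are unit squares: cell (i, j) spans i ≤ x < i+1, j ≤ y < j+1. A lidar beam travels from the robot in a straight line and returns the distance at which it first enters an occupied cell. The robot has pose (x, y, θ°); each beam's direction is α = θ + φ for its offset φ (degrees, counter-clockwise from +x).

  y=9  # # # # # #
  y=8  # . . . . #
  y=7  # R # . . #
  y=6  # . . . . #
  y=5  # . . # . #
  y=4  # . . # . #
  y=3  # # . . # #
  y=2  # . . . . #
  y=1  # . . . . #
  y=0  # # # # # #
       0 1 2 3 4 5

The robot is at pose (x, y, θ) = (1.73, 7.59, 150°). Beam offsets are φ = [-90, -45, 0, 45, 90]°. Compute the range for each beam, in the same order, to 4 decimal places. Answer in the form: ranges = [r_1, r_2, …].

beam 1: φ=-90°, α=60°
  direction (0.5000, 0.8660); cell (1,7); t to first gridline: x 0.5400, y 0.4734 (then +2.0000 / +1.1547)
    (1,8) via y @ 0.4734
    (2,8) via x @ 0.5400
    (2,9) via y @ 1.6281  # hit
  → r_1 = 1.6281
beam 2: φ=-45°, α=105°
  direction (-0.2588, 0.9659); cell (1,7); t to first gridline: x 2.8205, y 0.4245 (then +3.8637 / +1.0353)
    (1,8) via y @ 0.4245
    (1,9) via y @ 1.4597  # hit
  → r_2 = 1.4597
beam 3: φ=0°, α=150°
  direction (-0.8660, 0.5000); cell (1,7); t to first gridline: x 0.8429, y 0.8200 (then +1.1547 / +2.0000)
    (1,8) via y @ 0.8200
    (0,8) via x @ 0.8429  # hit
  → r_3 = 0.8429
beam 4: φ=45°, α=195°
  direction (-0.9659, -0.2588); cell (1,7); t to first gridline: x 0.7558, y 2.2796 (then +1.0353 / +3.8637)
    (0,7) via x @ 0.7558  # hit
  → r_4 = 0.7558
beam 5: φ=90°, α=240°
  direction (-0.5000, -0.8660); cell (1,7); t to first gridline: x 1.4600, y 0.6813 (then +2.0000 / +1.1547)
    (1,6) via y @ 0.6813
    (0,6) via x @ 1.4600  # hit
  → r_5 = 1.4600

ranges = [1.6281, 1.4597, 0.8429, 0.7558, 1.4600]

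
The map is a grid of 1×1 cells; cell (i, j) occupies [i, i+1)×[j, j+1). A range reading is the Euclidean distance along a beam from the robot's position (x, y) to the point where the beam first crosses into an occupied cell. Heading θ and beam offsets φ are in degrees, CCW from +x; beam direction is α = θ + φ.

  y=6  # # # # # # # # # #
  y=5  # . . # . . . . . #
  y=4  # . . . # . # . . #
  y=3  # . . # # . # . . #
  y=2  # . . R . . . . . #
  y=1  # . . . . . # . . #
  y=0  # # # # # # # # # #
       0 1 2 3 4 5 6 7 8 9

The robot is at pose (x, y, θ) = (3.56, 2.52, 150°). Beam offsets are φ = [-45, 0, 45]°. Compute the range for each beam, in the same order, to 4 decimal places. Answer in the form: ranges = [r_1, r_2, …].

ranges = [0.4969, 2.9560, 2.6503]

beam 1: φ=-45°, α=105°
  d=(-0.2588,0.9659)  start (3,2)  tX=2.1637 tY=0.4969  stride 1/|dx|=3.8637 1/|dy|=1.0353
    cross y-line → (3,3), t=0.4969 (wall)
  → r_1 = 0.4969
beam 2: φ=0°, α=150°
  d=(-0.8660,0.5000)  start (3,2)  tX=0.6466 tY=0.9600  stride 1/|dx|=1.1547 1/|dy|=2.0000
    cross x-line → (2,2), t=0.6466
    cross y-line → (2,3), t=0.9600
    cross x-line → (1,3), t=1.8013
    cross x-line → (0,3), t=2.9560 (wall)
  → r_2 = 2.9560
beam 3: φ=45°, α=195°
  d=(-0.9659,-0.2588)  start (3,2)  tX=0.5798 tY=2.0091  stride 1/|dx|=1.0353 1/|dy|=3.8637
    cross x-line → (2,2), t=0.5798
    cross x-line → (1,2), t=1.6150
    cross y-line → (1,1), t=2.0091
    cross x-line → (0,1), t=2.6503 (wall)
  → r_3 = 2.6503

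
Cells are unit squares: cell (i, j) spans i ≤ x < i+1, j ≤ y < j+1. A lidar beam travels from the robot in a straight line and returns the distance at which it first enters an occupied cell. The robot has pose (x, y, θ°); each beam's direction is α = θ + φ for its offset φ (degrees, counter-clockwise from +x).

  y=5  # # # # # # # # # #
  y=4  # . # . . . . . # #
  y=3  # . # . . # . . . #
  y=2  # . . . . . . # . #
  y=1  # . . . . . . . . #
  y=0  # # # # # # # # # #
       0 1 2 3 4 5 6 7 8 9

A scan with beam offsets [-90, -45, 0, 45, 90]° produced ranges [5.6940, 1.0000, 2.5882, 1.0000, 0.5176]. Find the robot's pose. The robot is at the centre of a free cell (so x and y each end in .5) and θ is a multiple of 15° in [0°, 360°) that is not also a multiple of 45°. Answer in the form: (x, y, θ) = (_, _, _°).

Enumerate (i+0.5, j+0.5, θ) over the 27 free cells and 16 admissible headings. For each, cast all 5 beams and compare to the given ranges.
  (4.5, 2.5, 345°): beam 1 = 1.5529 ≠ 5.6940 ✗
  (3.5, 2.5, 150°): beam 1 = 2.8868 ≠ 5.6940 ✗
  (7.5, 3.5, 345°): beam 1 = 0.5176 ≠ 5.6940 ✗
  (6.5, 3.5, 345°): beam 1 = 2.5882 ≠ 5.6940 ✗
  …
  (8.5, 3.5, 255°): r_1=5.6940, r_2=1.0000, r_3=2.5882, r_4=1.0000, r_5=0.5176 — all match ✓
Only this pose fits every beam.

(x, y, θ) = (8.5, 3.5, 255°)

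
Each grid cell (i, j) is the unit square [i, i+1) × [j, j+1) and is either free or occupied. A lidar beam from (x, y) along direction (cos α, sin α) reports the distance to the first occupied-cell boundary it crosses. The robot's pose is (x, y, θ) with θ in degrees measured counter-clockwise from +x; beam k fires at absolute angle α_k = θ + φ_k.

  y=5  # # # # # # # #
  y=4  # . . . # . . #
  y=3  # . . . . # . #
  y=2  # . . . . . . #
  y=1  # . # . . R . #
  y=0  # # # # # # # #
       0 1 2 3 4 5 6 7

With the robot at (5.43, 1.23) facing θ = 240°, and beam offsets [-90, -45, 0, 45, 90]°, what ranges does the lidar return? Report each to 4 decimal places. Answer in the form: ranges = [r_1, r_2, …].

ranges = [5.1153, 0.8887, 0.2656, 0.2381, 0.4600]

beam 1: φ=-90°, α=150°
  dir = (cos 150°, sin 150°) = (-0.8660, 0.5000); from cell (5,1)
  next x-line at t=0.4965, next y-line at t=1.5400; Δt_x=1.1547, Δt_y=2.0000
    x: enter (4,1) at t=0.4965
    y: enter (4,2) at t=1.5400
    x: enter (3,2) at t=1.6512
    x: enter (2,2) at t=2.8059
    y: enter (2,3) at t=3.5400
    x: enter (1,3) at t=3.9606
    x: enter (0,3) at t=5.1153 ← occupied
  → r_1 = 5.1153
beam 2: φ=-45°, α=195°
  dir = (cos 195°, sin 195°) = (-0.9659, -0.2588); from cell (5,1)
  next x-line at t=0.4452, next y-line at t=0.8887; Δt_x=1.0353, Δt_y=3.8637
    x: enter (4,1) at t=0.4452
    y: enter (4,0) at t=0.8887 ← occupied
  → r_2 = 0.8887
beam 3: φ=0°, α=240°
  dir = (cos 240°, sin 240°) = (-0.5000, -0.8660); from cell (5,1)
  next x-line at t=0.8600, next y-line at t=0.2656; Δt_x=2.0000, Δt_y=1.1547
    y: enter (5,0) at t=0.2656 ← occupied
  → r_3 = 0.2656
beam 4: φ=45°, α=285°
  dir = (cos 285°, sin 285°) = (0.2588, -0.9659); from cell (5,1)
  next x-line at t=2.2023, next y-line at t=0.2381; Δt_x=3.8637, Δt_y=1.0353
    y: enter (5,0) at t=0.2381 ← occupied
  → r_4 = 0.2381
beam 5: φ=90°, α=330°
  dir = (cos 330°, sin 330°) = (0.8660, -0.5000); from cell (5,1)
  next x-line at t=0.6582, next y-line at t=0.4600; Δt_x=1.1547, Δt_y=2.0000
    y: enter (5,0) at t=0.4600 ← occupied
  → r_5 = 0.4600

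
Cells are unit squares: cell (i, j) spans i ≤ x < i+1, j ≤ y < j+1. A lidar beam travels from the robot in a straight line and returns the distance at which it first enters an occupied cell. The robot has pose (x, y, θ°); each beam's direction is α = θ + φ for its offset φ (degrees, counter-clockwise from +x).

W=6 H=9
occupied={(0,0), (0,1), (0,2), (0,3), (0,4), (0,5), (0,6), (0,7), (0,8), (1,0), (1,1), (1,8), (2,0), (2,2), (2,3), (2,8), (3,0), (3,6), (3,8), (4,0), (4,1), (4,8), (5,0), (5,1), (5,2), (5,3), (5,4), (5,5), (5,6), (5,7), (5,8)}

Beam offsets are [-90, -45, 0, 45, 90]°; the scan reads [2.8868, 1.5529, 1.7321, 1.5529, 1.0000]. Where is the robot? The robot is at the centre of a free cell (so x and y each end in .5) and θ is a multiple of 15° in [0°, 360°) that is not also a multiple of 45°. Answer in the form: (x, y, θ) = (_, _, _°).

Enumerate (i+0.5, j+0.5, θ) over the 23 free cells and 16 admissible headings. For each, cast all 5 beams and compare to the given ranges.
  (3.5, 7.5, 285°): beam 1 = 2.5882 ≠ 2.8868 ✗
  (2.5, 4.5, 165°): beam 1 = 1.9319 ≠ 2.8868 ✗
  (4.5, 3.5, 285°): beam 1 = 1.5529 ≠ 2.8868 ✗
  (3.5, 2.5, 60°): beam 1 = 1.0000 ≠ 2.8868 ✗
  (2.5, 1.5, 255°): beam 1 = 0.5176 ≠ 2.8868 ✗
  …
  (4.5, 3.5, 210°): r_1=2.8868, r_2=1.5529, r_3=1.7321, r_4=1.5529, r_5=1.0000 — all match ✓
Unique over the lattice → pose = (4.5, 3.5, 210°).

(x, y, θ) = (4.5, 3.5, 210°)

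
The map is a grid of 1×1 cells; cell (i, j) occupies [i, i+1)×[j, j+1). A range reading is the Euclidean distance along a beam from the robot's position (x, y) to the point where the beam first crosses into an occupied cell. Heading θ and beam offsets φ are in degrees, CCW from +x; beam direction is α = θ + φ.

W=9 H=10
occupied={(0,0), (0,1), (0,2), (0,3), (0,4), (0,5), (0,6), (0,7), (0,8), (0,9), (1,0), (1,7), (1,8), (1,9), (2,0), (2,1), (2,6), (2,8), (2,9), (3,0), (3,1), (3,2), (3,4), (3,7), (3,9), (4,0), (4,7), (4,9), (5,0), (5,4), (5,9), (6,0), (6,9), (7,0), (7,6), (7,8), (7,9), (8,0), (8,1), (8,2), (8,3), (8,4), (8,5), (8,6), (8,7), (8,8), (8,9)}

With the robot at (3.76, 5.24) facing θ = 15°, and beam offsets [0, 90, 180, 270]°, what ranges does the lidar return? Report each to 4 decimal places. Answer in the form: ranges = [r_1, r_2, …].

beam 1: φ=0°, α=15°
  direction (0.9659, 0.2588); cell (3,5); t to first gridline: x 0.2485, y 2.9364 (then +1.0353 / +3.8637)
    (4,5) via x @ 0.2485
    (5,5) via x @ 1.2837
    (6,5) via x @ 2.3190
    (6,6) via y @ 2.9364
    (7,6) via x @ 3.3543  # hit
  → r_1 = 3.3543
beam 2: φ=90°, α=105°
  direction (-0.2588, 0.9659); cell (3,5); t to first gridline: x 2.9364, y 0.7868 (then +3.8637 / +1.0353)
    (3,6) via y @ 0.7868
    (3,7) via y @ 1.8221  # hit
  → r_2 = 1.8221
beam 3: φ=180°, α=195°
  direction (-0.9659, -0.2588); cell (3,5); t to first gridline: x 0.7868, y 0.9273 (then +1.0353 / +3.8637)
    (2,5) via x @ 0.7868
    (2,4) via y @ 0.9273
    (1,4) via x @ 1.8221
    (0,4) via x @ 2.8574  # hit
  → r_3 = 2.8574
beam 4: φ=270°, α=285°
  direction (0.2588, -0.9659); cell (3,5); t to first gridline: x 0.9273, y 0.2485 (then +3.8637 / +1.0353)
    (3,4) via y @ 0.2485  # hit
  → r_4 = 0.2485

ranges = [3.3543, 1.8221, 2.8574, 0.2485]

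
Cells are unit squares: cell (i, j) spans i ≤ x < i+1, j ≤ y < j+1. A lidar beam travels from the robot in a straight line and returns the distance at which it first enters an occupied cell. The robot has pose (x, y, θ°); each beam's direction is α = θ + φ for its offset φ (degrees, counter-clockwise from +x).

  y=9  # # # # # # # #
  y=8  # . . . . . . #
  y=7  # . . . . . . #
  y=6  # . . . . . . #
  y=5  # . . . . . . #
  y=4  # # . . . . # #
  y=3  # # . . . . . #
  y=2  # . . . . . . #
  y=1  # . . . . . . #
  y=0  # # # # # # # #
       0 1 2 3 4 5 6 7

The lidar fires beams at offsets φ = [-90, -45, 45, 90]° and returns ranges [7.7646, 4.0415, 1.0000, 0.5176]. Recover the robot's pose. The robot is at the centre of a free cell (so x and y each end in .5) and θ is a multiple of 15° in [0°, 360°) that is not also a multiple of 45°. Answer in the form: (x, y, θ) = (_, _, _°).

(x, y, θ) = (4.5, 8.5, 345°)

The pose lattice has 45·16 = 720 candidates. Test each by forward raycasting.
  (4.5, 5.5, 330°): beam 1 = 5.1962 ≠ 7.7646 ✗
  (3.5, 3.5, 120°): beam 1 = 2.8868 ≠ 7.7646 ✗
  (4.5, 1.5, 330°): beam 1 = 0.5774 ≠ 7.7646 ✗
  (3.5, 7.5, 195°): beam 1 = 1.5529 ≠ 7.7646 ✗
  …
  (4.5, 8.5, 345°): r_1=7.7646, r_2=4.0415, r_3=1.0000, r_4=0.5176 — all match ✓
Only this pose fits every beam.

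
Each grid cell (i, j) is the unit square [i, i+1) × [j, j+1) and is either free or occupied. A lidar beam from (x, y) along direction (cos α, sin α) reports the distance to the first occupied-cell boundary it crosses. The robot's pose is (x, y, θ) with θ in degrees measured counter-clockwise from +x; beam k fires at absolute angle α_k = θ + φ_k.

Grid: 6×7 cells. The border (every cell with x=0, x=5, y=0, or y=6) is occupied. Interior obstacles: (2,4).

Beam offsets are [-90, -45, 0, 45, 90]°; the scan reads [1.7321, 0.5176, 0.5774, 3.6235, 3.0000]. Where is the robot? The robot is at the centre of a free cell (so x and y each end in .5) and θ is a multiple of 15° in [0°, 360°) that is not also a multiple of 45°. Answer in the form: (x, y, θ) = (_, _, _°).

(x, y, θ) = (3.5, 4.5, 210°)

Candidates: 19 free-cell centres × 16 headings = 304 poses. Raycast each; keep the one whose scan matches to 4 dp.
  (3.5, 4.5, 60°): beam 2 = 1.5529 ≠ 0.5176 ✗
  (2.5, 2.5, 240°): beam 2 = 1.5529 ≠ 0.5176 ✗
  (4.5, 2.5, 195°): beam 1 = 3.6235 ≠ 1.7321 ✗
  (4.5, 3.5, 30°): beam 1 = 1.0000 ≠ 1.7321 ✗
  (3.5, 3.5, 330°): beam 1 = 2.8868 ≠ 1.7321 ✗
  …
  (3.5, 4.5, 210°): r_1=1.7321, r_2=0.5176, r_3=0.5774, r_4=3.6235, r_5=3.0000 — all match ✓
Unique over the lattice → pose = (3.5, 4.5, 210°).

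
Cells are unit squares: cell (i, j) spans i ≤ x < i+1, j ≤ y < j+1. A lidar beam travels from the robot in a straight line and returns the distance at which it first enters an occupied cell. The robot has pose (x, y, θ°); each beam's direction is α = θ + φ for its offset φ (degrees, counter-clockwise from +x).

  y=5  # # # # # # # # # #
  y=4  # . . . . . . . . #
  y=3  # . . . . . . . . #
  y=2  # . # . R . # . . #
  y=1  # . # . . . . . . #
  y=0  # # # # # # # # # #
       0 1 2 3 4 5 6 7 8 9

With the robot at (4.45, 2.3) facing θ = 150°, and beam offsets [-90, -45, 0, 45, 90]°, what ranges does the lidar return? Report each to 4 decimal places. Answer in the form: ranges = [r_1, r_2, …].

ranges = [3.1177, 2.7952, 3.9837, 1.5012, 1.5011]

beam 1: φ=-90°, α=60°
  cosα=0.5000 sinα=0.8660 | (4,2) | tMaxX 1.1000 tMaxY 0.8083 | tΔX 2.0000 tΔY 1.1547
    t=0.8083 [y] (4,3)
    t=1.1000 [x] (5,3)
    t=1.9630 [y] (5,4)
    t=3.1000 [x] (6,4)
    t=3.1177 [y] (6,5) — stop
  → r_1 = 3.1177
beam 2: φ=-45°, α=105°
  cosα=-0.2588 sinα=0.9659 | (4,2) | tMaxX 1.7387 tMaxY 0.7247 | tΔX 3.8637 tΔY 1.0353
    t=0.7247 [y] (4,3)
    t=1.7387 [x] (3,3)
    t=1.7600 [y] (3,4)
    t=2.7952 [y] (3,5) — stop
  → r_2 = 2.7952
beam 3: φ=0°, α=150°
  cosα=-0.8660 sinα=0.5000 | (4,2) | tMaxX 0.5196 tMaxY 1.4000 | tΔX 1.1547 tΔY 2.0000
    t=0.5196 [x] (3,2)
    t=1.4000 [y] (3,3)
    t=1.6743 [x] (2,3)
    t=2.8290 [x] (1,3)
    t=3.4000 [y] (1,4)
    t=3.9837 [x] (0,4) — stop
  → r_3 = 3.9837
beam 4: φ=45°, α=195°
  cosα=-0.9659 sinα=-0.2588 | (4,2) | tMaxX 0.4659 tMaxY 1.1591 | tΔX 1.0353 tΔY 3.8637
    t=0.4659 [x] (3,2)
    t=1.1591 [y] (3,1)
    t=1.5012 [x] (2,1) — stop
  → r_4 = 1.5012
beam 5: φ=90°, α=240°
  cosα=-0.5000 sinα=-0.8660 | (4,2) | tMaxX 0.9000 tMaxY 0.3464 | tΔX 2.0000 tΔY 1.1547
    t=0.3464 [y] (4,1)
    t=0.9000 [x] (3,1)
    t=1.5011 [y] (3,0) — stop
  → r_5 = 1.5011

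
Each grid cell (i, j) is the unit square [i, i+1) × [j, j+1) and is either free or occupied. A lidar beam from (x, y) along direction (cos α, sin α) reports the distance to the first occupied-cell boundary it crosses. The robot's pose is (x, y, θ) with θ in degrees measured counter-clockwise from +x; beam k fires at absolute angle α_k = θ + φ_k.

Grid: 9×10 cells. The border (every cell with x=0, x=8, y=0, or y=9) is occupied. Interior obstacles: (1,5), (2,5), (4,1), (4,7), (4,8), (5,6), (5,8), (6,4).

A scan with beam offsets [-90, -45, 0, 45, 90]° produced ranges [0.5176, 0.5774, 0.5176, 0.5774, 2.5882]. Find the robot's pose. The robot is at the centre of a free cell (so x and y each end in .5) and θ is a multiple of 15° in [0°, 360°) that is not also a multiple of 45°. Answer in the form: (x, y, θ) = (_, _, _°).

(x, y, θ) = (5.5, 7.5, 255°)

Enumerate (i+0.5, j+0.5, θ) over the 48 free cells and 16 admissible headings. For each, cast all 5 beams and compare to the given ranges.
  (6.5, 7.5, 105°): beam 1 = 1.5529 ≠ 0.5176 ✗
  (1.5, 8.5, 75°): beam 1 = 2.5882 ≠ 0.5176 ✗
  (2.5, 8.5, 30°): beam 1 = 8.6603 ≠ 0.5176 ✗
  (4.5, 6.5, 150°): beam 1 = 0.5774 ≠ 0.5176 ✗
  (7.5, 4.5, 345°): beam 1 = 3.6235 ≠ 0.5176 ✗
  …
  (5.5, 7.5, 255°): r_1=0.5176, r_2=0.5774, r_3=0.5176, r_4=0.5774, r_5=2.5882 — all match ✓
Only this pose fits every beam.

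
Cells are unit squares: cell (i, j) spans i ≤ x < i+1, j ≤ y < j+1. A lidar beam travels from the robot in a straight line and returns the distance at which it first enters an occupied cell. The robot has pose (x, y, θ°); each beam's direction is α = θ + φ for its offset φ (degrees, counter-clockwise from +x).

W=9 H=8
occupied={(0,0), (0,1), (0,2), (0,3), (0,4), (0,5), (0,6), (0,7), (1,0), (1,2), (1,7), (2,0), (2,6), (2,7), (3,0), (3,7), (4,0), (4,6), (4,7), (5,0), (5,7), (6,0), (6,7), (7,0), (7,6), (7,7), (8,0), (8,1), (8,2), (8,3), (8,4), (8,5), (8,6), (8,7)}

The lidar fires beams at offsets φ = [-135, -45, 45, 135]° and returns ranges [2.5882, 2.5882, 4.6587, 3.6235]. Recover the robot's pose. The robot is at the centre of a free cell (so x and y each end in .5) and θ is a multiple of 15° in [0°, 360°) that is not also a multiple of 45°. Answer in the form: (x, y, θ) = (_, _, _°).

The pose lattice has 38·16 = 608 candidates. Test each by forward raycasting.
  (6.5, 6.5, 285°): beam 1 = 1.0000 ≠ 2.5882 ✗
  (5.5, 1.5, 60°): beam 1 = 0.5176 ≠ 2.5882 ✗
  (6.5, 1.5, 120°): beam 1 = 1.5529 ≠ 2.5882 ✗
  (4.5, 4.5, 60°): beam 1 = 3.6235 ≠ 2.5882 ✗
  …
  (5.5, 4.5, 120°): r_1=2.5882, r_2=2.5882, r_3=4.6587, r_4=3.6235 — all match ✓
Only this pose fits every beam.

(x, y, θ) = (5.5, 4.5, 120°)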